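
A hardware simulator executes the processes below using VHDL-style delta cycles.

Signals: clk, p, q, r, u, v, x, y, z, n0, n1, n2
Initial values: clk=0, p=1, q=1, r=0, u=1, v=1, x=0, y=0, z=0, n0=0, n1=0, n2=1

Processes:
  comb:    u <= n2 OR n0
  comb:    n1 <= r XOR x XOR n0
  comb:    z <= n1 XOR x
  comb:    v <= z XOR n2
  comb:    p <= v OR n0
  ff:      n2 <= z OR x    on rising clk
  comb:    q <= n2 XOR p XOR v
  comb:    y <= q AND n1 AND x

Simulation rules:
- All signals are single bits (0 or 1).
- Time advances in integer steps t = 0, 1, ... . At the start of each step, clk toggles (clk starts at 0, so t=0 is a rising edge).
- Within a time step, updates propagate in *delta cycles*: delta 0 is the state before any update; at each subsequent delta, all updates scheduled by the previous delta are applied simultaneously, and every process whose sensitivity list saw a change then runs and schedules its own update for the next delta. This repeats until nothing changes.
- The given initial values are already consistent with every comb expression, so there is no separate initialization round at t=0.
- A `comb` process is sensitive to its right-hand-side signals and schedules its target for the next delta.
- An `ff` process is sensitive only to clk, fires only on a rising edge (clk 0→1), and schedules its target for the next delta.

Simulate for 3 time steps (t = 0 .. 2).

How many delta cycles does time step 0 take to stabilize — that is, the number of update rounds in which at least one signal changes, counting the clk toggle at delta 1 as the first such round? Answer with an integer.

5

t0.Δ0 u=1 n0=0 x=0 n2=1 r=0 clk=0 q=1 p=1 n1=0 z=0 y=0 v=1
t0.Δ1 u=1 n0=0 x=0 n2=1 r=0 clk=1 q=1 p=1 n1=0 z=0 y=0 v=1
t0.Δ2 u=1 n0=0 x=0 n2=0 r=0 clk=1 q=1 p=1 n1=0 z=0 y=0 v=1
t0.Δ3 u=0 n0=0 x=0 n2=0 r=0 clk=1 q=0 p=1 n1=0 z=0 y=0 v=0
t0.Δ4 u=0 n0=0 x=0 n2=0 r=0 clk=1 q=1 p=0 n1=0 z=0 y=0 v=0
t0.Δ5 u=0 n0=0 x=0 n2=0 r=0 clk=1 q=0 p=0 n1=0 z=0 y=0 v=0
t1.Δ0 u=0 n0=0 x=0 n2=0 r=0 clk=1 q=0 p=0 n1=0 z=0 y=0 v=0
t1.Δ1 u=0 n0=0 x=0 n2=0 r=0 clk=0 q=0 p=0 n1=0 z=0 y=0 v=0
t2.Δ0 u=0 n0=0 x=0 n2=0 r=0 clk=0 q=0 p=0 n1=0 z=0 y=0 v=0
t2.Δ1 u=0 n0=0 x=0 n2=0 r=0 clk=1 q=0 p=0 n1=0 z=0 y=0 v=0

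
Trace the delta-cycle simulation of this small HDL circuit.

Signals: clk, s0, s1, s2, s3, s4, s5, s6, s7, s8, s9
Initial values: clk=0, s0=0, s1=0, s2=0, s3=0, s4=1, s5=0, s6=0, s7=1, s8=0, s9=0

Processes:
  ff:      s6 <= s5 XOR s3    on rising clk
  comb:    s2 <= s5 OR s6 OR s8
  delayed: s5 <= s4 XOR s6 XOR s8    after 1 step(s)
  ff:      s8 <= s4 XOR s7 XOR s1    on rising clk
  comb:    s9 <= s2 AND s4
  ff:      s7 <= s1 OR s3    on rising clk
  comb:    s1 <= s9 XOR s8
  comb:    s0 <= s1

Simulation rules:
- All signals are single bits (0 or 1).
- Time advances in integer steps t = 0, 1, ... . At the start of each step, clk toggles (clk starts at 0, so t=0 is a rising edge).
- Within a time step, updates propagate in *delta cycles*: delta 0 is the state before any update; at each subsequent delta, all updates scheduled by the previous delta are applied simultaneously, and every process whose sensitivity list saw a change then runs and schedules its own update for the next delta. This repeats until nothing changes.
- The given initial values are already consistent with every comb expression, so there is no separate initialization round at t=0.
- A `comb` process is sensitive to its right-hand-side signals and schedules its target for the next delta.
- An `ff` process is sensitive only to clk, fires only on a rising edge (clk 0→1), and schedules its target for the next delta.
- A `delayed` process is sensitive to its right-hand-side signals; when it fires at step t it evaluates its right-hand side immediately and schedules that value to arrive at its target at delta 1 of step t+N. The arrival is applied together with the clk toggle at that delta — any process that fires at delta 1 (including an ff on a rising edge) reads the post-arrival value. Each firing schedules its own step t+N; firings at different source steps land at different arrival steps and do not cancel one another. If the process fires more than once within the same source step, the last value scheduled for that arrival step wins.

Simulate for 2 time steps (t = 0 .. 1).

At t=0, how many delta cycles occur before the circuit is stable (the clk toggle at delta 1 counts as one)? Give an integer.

t=0 Δ0: s8=0 s5=0 s7=1 s1=0 s2=0 s3=0 s9=0 s6=0 s4=1 s0=0 clk=0
  Δ1: clk:0→1
  Δ2: s7:1→0
  (2Δ to stable)
t=1 Δ0: s8=0 s5=0 s7=0 s1=0 s2=0 s3=0 s9=0 s6=0 s4=1 s0=0 clk=1
  Δ1: clk:1→0
  (1Δ to stable)

2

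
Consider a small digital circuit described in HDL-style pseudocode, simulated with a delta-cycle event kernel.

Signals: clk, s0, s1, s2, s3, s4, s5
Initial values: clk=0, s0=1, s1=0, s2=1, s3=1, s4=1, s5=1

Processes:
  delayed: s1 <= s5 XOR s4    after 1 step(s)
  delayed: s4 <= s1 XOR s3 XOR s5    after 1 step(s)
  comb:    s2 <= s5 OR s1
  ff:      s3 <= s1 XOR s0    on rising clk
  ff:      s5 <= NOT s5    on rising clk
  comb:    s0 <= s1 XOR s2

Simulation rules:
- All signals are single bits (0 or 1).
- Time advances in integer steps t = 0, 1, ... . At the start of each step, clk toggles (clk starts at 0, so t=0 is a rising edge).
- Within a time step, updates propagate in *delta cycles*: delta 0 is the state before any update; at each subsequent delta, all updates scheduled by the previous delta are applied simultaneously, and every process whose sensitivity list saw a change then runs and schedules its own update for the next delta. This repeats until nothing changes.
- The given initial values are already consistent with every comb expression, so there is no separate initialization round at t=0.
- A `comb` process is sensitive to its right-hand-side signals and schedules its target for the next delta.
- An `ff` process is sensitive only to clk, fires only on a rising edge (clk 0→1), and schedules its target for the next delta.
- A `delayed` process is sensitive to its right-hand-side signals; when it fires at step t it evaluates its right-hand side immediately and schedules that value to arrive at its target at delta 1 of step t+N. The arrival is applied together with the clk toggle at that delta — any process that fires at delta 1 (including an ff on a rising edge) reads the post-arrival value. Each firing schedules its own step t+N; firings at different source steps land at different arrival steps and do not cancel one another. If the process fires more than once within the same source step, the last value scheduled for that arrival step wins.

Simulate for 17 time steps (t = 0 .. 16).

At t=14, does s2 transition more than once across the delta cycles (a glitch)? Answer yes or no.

yes

t=0 Δ0: s3=1 s0=1 s2=1 s5=1 s4=1 clk=0 s1=0
  Δ1: clk:0→1
  Δ2: s5:1→0
  Δ3: s2:1→0
  Δ4: s0:1→0
  (4Δ to stable)
t=1 Δ0: s3=1 s0=0 s2=0 s5=0 s4=1 clk=1 s1=0
  Δ1: clk:1→0, s1:0→1
  Δ2: s0:0→1, s2:0→1
  Δ3: s0:1→0
  (3Δ to stable)
t=2 Δ0: s3=1 s0=0 s2=1 s5=0 s4=1 clk=0 s1=1
  Δ1: s4:1→0, clk:0→1
  Δ2: s5:0→1
  (2Δ to stable)
t=3 Δ0: s3=1 s0=0 s2=1 s5=1 s4=0 clk=1 s1=1
  Δ1: s4:0→1, clk:1→0
  (1Δ to stable)
t=4 Δ0: s3=1 s0=0 s2=1 s5=1 s4=1 clk=0 s1=1
  Δ1: clk:0→1, s1:1→0
  Δ2: s3:1→0, s0:0→1, s5:1→0
  Δ3: s2:1→0
  Δ4: s0:1→0
  (4Δ to stable)
t=5 Δ0: s3=0 s0=0 s2=0 s5=0 s4=1 clk=1 s1=0
  Δ1: s4:1→0, clk:1→0, s1:0→1
  Δ2: s0:0→1, s2:0→1
  Δ3: s0:1→0
  (3Δ to stable)
t=6 Δ0: s3=0 s0=0 s2=1 s5=0 s4=0 clk=0 s1=1
  Δ1: s4:0→1, clk:0→1, s1:1→0
  Δ2: s0:0→1, s2:1→0, s5:0→1
  Δ3: s0:1→0, s2:0→1
  Δ4: s0:0→1
  (4Δ to stable)
t=7 Δ0: s3=0 s0=1 s2=1 s5=1 s4=1 clk=1 s1=0
  Δ1: clk:1→0
  (1Δ to stable)
t=8 Δ0: s3=0 s0=1 s2=1 s5=1 s4=1 clk=0 s1=0
  Δ1: clk:0→1
  Δ2: s3:0→1, s5:1→0
  Δ3: s2:1→0
  Δ4: s0:1→0
  (4Δ to stable)
t=9 Δ0: s3=1 s0=0 s2=0 s5=0 s4=1 clk=1 s1=0
  Δ1: clk:1→0, s1:0→1
  Δ2: s0:0→1, s2:0→1
  Δ3: s0:1→0
  (3Δ to stable)
t=10 Δ0: s3=1 s0=0 s2=1 s5=0 s4=1 clk=0 s1=1
  Δ1: s4:1→0, clk:0→1
  Δ2: s5:0→1
  (2Δ to stable)
t=11 Δ0: s3=1 s0=0 s2=1 s5=1 s4=0 clk=1 s1=1
  Δ1: s4:0→1, clk:1→0
  (1Δ to stable)
t=12 Δ0: s3=1 s0=0 s2=1 s5=1 s4=1 clk=0 s1=1
  Δ1: clk:0→1, s1:1→0
  Δ2: s3:1→0, s0:0→1, s5:1→0
  Δ3: s2:1→0
  Δ4: s0:1→0
  (4Δ to stable)
t=13 Δ0: s3=0 s0=0 s2=0 s5=0 s4=1 clk=1 s1=0
  Δ1: s4:1→0, clk:1→0, s1:0→1
  Δ2: s0:0→1, s2:0→1
  Δ3: s0:1→0
  (3Δ to stable)
t=14 Δ0: s3=0 s0=0 s2=1 s5=0 s4=0 clk=0 s1=1
  Δ1: s4:0→1, clk:0→1, s1:1→0
  Δ2: s0:0→1, s2:1→0, s5:0→1
  Δ3: s0:1→0, s2:0→1
  Δ4: s0:0→1
  (4Δ to stable)
t=15 Δ0: s3=0 s0=1 s2=1 s5=1 s4=1 clk=1 s1=0
  Δ1: clk:1→0
  (1Δ to stable)
t=16 Δ0: s3=0 s0=1 s2=1 s5=1 s4=1 clk=0 s1=0
  Δ1: clk:0→1
  Δ2: s3:0→1, s5:1→0
  Δ3: s2:1→0
  Δ4: s0:1→0
  (4Δ to stable)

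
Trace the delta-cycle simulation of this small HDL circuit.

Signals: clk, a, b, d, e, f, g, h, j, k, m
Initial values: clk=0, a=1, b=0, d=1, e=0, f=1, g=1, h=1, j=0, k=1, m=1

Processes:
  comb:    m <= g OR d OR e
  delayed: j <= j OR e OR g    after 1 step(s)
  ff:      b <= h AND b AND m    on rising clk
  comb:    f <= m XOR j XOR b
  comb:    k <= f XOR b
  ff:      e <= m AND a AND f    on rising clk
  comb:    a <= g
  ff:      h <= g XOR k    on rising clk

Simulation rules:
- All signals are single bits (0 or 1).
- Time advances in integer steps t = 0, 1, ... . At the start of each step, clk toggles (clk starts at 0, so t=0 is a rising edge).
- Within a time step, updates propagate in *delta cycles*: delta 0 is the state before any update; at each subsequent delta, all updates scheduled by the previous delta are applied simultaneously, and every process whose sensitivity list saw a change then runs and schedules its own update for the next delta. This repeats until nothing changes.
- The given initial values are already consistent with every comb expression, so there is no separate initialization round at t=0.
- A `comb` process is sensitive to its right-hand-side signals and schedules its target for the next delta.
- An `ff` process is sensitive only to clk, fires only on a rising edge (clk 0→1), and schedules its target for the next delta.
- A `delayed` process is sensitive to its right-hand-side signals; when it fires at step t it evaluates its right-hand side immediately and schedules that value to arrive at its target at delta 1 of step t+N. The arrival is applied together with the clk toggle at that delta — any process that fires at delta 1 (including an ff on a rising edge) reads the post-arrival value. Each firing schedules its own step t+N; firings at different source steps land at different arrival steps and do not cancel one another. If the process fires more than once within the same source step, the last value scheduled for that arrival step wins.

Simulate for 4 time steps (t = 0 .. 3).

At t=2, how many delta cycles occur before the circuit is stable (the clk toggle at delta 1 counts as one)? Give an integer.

t0.Δ0 clk=0 e=0 k=1 g=1 h=1 d=1 m=1 j=0 a=1 f=1 b=0
t0.Δ1 clk=1 e=0 k=1 g=1 h=1 d=1 m=1 j=0 a=1 f=1 b=0
t0.Δ2 clk=1 e=1 k=1 g=1 h=0 d=1 m=1 j=0 a=1 f=1 b=0
t1.Δ0 clk=1 e=1 k=1 g=1 h=0 d=1 m=1 j=0 a=1 f=1 b=0
t1.Δ1 clk=0 e=1 k=1 g=1 h=0 d=1 m=1 j=1 a=1 f=1 b=0
t1.Δ2 clk=0 e=1 k=1 g=1 h=0 d=1 m=1 j=1 a=1 f=0 b=0
t1.Δ3 clk=0 e=1 k=0 g=1 h=0 d=1 m=1 j=1 a=1 f=0 b=0
t2.Δ0 clk=0 e=1 k=0 g=1 h=0 d=1 m=1 j=1 a=1 f=0 b=0
t2.Δ1 clk=1 e=1 k=0 g=1 h=0 d=1 m=1 j=1 a=1 f=0 b=0
t2.Δ2 clk=1 e=0 k=0 g=1 h=1 d=1 m=1 j=1 a=1 f=0 b=0
t3.Δ0 clk=1 e=0 k=0 g=1 h=1 d=1 m=1 j=1 a=1 f=0 b=0
t3.Δ1 clk=0 e=0 k=0 g=1 h=1 d=1 m=1 j=1 a=1 f=0 b=0

2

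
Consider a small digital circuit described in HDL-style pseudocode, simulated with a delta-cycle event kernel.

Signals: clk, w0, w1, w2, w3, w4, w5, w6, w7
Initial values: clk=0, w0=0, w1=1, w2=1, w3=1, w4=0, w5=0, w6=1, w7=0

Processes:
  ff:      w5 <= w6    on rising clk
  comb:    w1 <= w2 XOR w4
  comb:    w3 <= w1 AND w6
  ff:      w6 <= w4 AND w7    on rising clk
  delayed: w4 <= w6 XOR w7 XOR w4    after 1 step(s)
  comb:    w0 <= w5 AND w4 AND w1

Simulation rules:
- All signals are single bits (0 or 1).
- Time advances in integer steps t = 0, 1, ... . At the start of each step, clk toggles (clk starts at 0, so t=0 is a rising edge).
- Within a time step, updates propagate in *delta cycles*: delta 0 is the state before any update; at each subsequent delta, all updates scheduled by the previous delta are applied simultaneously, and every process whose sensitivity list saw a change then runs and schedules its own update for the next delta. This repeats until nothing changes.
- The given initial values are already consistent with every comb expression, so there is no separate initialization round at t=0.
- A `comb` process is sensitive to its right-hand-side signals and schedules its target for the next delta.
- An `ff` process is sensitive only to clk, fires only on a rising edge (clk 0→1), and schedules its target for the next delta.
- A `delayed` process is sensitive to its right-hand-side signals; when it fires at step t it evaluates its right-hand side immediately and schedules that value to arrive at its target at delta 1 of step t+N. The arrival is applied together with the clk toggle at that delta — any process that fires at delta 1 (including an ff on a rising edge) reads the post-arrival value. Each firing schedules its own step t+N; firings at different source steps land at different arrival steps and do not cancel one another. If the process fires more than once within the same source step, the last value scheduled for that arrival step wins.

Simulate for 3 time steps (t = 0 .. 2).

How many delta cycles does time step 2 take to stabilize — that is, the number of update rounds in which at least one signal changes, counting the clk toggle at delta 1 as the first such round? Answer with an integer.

[bits: w4,clk,w2,w5,w0,w1,w3,w6,w7]
t=0: Δ0=001001110 Δ1=011001110 Δ2=011101100 Δ3=011101000 | 3Δ
t=1: Δ0=011101000 Δ1=001101000 | 1Δ
t=2: Δ0=001101000 Δ1=011101000 Δ2=011001000 | 2Δ

2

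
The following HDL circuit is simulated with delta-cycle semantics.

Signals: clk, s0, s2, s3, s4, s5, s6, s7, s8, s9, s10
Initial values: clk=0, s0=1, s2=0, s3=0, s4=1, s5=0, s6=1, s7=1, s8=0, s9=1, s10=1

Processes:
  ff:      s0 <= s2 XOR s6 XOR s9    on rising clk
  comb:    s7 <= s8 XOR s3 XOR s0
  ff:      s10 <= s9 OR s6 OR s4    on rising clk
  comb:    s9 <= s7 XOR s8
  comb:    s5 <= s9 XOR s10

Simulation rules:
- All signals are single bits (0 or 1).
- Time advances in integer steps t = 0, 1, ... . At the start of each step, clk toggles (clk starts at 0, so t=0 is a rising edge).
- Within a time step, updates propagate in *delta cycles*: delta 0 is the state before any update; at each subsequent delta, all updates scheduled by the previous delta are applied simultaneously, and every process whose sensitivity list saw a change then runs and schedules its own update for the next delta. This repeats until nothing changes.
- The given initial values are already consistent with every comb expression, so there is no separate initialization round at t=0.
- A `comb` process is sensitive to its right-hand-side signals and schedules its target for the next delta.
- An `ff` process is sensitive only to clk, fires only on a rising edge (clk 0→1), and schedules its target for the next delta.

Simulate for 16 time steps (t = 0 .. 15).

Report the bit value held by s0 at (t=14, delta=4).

1

[bits: s7,clk,s8,s5,s0,s6,s2,s9,s4,s10,s3]
t=0: Δ0=10001101110 Δ1=11001101110 Δ2=11000101110 Δ3=01000101110 Δ4=01000100110 Δ5=01010100110 | 5Δ
t=1: Δ0=01010100110 Δ1=00010100110 | 1Δ
t=2: Δ0=00010100110 Δ1=01010100110 Δ2=01011100110 Δ3=11011100110 Δ4=11011101110 Δ5=11001101110 | 5Δ
t=3: Δ0=11001101110 Δ1=10001101110 | 1Δ
t=4: Δ0=10001101110 Δ1=11001101110 Δ2=11000101110 Δ3=01000101110 Δ4=01000100110 Δ5=01010100110 | 5Δ
t=5: Δ0=01010100110 Δ1=00010100110 | 1Δ
t=6: Δ0=00010100110 Δ1=01010100110 Δ2=01011100110 Δ3=11011100110 Δ4=11011101110 Δ5=11001101110 | 5Δ
t=7: Δ0=11001101110 Δ1=10001101110 | 1Δ
t=8: Δ0=10001101110 Δ1=11001101110 Δ2=11000101110 Δ3=01000101110 Δ4=01000100110 Δ5=01010100110 | 5Δ
t=9: Δ0=01010100110 Δ1=00010100110 | 1Δ
t=10: Δ0=00010100110 Δ1=01010100110 Δ2=01011100110 Δ3=11011100110 Δ4=11011101110 Δ5=11001101110 | 5Δ
t=11: Δ0=11001101110 Δ1=10001101110 | 1Δ
t=12: Δ0=10001101110 Δ1=11001101110 Δ2=11000101110 Δ3=01000101110 Δ4=01000100110 Δ5=01010100110 | 5Δ
t=13: Δ0=01010100110 Δ1=00010100110 | 1Δ
t=14: Δ0=00010100110 Δ1=01010100110 Δ2=01011100110 Δ3=11011100110 Δ4=11011101110 Δ5=11001101110 | 5Δ
t=15: Δ0=11001101110 Δ1=10001101110 | 1Δ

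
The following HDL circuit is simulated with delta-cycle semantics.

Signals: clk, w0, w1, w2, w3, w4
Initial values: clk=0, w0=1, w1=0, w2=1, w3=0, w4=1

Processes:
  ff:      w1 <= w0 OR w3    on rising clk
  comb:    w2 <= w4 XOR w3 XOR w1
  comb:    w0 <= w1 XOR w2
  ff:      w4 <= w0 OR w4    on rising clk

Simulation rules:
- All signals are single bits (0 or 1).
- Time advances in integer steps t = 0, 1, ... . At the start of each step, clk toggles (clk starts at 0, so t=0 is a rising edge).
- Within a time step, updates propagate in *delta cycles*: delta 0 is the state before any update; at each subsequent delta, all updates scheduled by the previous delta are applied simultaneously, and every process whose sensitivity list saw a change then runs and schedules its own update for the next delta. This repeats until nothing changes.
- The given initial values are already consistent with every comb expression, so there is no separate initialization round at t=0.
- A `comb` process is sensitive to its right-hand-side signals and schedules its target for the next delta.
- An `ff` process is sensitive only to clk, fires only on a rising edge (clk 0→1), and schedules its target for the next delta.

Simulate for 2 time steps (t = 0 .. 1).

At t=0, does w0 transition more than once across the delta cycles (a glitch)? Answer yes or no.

t0.Δ0 clk=0 w2=1 w1=0 w0=1 w4=1 w3=0
t0.Δ1 clk=1 w2=1 w1=0 w0=1 w4=1 w3=0
t0.Δ2 clk=1 w2=1 w1=1 w0=1 w4=1 w3=0
t0.Δ3 clk=1 w2=0 w1=1 w0=0 w4=1 w3=0
t0.Δ4 clk=1 w2=0 w1=1 w0=1 w4=1 w3=0
t1.Δ0 clk=1 w2=0 w1=1 w0=1 w4=1 w3=0
t1.Δ1 clk=0 w2=0 w1=1 w0=1 w4=1 w3=0

yes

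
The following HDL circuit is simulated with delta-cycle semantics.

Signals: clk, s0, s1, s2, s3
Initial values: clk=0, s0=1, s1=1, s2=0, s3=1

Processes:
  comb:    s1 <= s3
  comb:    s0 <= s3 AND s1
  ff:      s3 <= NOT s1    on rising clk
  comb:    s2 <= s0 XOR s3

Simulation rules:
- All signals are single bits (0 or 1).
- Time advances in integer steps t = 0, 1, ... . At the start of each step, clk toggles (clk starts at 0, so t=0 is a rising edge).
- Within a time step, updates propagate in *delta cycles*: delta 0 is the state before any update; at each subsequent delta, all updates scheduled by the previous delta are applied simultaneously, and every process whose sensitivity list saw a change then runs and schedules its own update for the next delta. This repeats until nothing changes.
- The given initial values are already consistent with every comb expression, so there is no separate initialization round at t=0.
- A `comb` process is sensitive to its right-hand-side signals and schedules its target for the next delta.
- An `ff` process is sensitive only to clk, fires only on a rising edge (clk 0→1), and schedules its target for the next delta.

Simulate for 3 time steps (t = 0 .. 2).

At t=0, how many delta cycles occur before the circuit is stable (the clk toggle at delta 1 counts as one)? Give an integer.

[bits: clk,s2,s1,s3,s0]
t=0: Δ0=00111 Δ1=10111 Δ2=10101 Δ3=11000 Δ4=10000 | 4Δ
t=1: Δ0=10000 Δ1=00000 | 1Δ
t=2: Δ0=00000 Δ1=10000 Δ2=10010 Δ3=11110 Δ4=11111 Δ5=10111 | 5Δ

4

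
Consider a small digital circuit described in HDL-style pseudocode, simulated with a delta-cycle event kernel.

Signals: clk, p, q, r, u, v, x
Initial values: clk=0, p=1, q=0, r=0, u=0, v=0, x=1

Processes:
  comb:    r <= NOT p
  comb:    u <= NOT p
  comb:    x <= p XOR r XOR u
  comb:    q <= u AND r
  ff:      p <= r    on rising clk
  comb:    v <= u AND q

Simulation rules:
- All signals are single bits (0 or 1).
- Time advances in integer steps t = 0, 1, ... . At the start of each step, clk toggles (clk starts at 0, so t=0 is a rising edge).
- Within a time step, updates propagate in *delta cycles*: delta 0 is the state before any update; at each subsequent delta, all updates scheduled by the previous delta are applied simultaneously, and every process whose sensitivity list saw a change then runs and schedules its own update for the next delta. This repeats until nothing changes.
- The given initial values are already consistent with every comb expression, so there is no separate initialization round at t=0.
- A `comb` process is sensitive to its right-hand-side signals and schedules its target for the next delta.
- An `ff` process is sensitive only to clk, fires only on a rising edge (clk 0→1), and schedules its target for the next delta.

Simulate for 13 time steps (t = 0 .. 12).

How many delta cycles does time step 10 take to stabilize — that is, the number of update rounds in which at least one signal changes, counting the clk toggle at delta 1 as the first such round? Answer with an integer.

4

[bits: q,x,p,v,u,r,clk]
t=0: Δ0=0110000 Δ1=0110001 Δ2=0100001 Δ3=0000111 Δ4=1000111 Δ5=1001111 | 5Δ
t=1: Δ0=1001111 Δ1=1001110 | 1Δ
t=2: Δ0=1001110 Δ1=1001111 Δ2=1011111 Δ3=1111001 Δ4=0110001 | 4Δ
t=3: Δ0=0110001 Δ1=0110000 | 1Δ
t=4: Δ0=0110000 Δ1=0110001 Δ2=0100001 Δ3=0000111 Δ4=1000111 Δ5=1001111 | 5Δ
t=5: Δ0=1001111 Δ1=1001110 | 1Δ
t=6: Δ0=1001110 Δ1=1001111 Δ2=1011111 Δ3=1111001 Δ4=0110001 | 4Δ
t=7: Δ0=0110001 Δ1=0110000 | 1Δ
t=8: Δ0=0110000 Δ1=0110001 Δ2=0100001 Δ3=0000111 Δ4=1000111 Δ5=1001111 | 5Δ
t=9: Δ0=1001111 Δ1=1001110 | 1Δ
t=10: Δ0=1001110 Δ1=1001111 Δ2=1011111 Δ3=1111001 Δ4=0110001 | 4Δ
t=11: Δ0=0110001 Δ1=0110000 | 1Δ
t=12: Δ0=0110000 Δ1=0110001 Δ2=0100001 Δ3=0000111 Δ4=1000111 Δ5=1001111 | 5Δ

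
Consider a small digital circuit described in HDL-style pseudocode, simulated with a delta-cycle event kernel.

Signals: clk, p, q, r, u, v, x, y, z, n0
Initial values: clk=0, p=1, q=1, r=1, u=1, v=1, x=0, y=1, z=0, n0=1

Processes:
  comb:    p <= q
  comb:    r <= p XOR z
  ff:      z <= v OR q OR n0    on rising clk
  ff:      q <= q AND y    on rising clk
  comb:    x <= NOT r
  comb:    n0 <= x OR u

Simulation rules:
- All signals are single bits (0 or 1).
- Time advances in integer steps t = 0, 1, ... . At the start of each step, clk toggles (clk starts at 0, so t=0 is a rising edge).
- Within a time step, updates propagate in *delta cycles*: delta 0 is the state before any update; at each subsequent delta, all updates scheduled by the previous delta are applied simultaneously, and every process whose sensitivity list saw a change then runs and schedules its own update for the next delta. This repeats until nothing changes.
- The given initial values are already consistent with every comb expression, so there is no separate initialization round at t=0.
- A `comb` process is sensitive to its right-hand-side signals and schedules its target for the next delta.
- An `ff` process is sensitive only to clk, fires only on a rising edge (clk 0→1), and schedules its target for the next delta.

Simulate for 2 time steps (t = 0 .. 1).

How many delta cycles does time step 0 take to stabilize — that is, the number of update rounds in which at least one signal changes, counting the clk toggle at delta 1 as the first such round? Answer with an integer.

[bits: q,n0,p,y,v,x,u,z,clk,r]
t=0: Δ0=1111101001 Δ1=1111101011 Δ2=1111101111 Δ3=1111101110 Δ4=1111111110 | 4Δ
t=1: Δ0=1111111110 Δ1=1111111100 | 1Δ

4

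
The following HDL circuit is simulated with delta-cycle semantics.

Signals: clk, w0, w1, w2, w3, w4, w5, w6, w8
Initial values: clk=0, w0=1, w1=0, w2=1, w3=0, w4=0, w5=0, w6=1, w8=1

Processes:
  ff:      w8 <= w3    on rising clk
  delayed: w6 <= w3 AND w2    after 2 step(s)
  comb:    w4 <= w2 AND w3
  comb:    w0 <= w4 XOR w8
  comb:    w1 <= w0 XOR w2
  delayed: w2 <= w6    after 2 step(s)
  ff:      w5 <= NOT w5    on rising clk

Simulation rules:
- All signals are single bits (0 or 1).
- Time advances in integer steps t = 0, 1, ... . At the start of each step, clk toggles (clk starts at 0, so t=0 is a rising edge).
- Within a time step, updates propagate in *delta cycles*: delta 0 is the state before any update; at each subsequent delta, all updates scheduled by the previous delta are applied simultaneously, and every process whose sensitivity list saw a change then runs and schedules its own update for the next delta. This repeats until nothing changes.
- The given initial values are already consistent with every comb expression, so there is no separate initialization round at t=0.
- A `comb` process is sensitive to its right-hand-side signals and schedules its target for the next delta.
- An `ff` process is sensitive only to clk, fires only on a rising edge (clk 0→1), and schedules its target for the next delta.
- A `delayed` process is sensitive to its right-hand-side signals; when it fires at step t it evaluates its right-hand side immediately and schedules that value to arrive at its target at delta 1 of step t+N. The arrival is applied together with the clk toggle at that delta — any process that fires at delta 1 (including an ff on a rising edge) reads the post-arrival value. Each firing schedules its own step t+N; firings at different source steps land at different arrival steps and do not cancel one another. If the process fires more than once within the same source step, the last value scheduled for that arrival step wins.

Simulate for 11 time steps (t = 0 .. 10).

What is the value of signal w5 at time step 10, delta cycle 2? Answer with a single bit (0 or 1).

0

[bits: w2,w3,clk,w0,w8,w1,w4,w5,w6]
t=0: Δ0=100110001 Δ1=101110001 Δ2=101100011 Δ3=101000011 Δ4=101001011 | 4Δ
t=1: Δ0=101001011 Δ1=100001011 | 1Δ
t=2: Δ0=100001011 Δ1=101001011 Δ2=101001001 | 2Δ
t=3: Δ0=101001001 Δ1=100001001 | 1Δ
t=4: Δ0=100001001 Δ1=101001001 Δ2=101001011 | 2Δ
t=5: Δ0=101001011 Δ1=100001011 | 1Δ
t=6: Δ0=100001011 Δ1=101001011 Δ2=101001001 | 2Δ
t=7: Δ0=101001001 Δ1=100001001 | 1Δ
t=8: Δ0=100001001 Δ1=101001001 Δ2=101001011 | 2Δ
t=9: Δ0=101001011 Δ1=100001011 | 1Δ
t=10: Δ0=100001011 Δ1=101001011 Δ2=101001001 | 2Δ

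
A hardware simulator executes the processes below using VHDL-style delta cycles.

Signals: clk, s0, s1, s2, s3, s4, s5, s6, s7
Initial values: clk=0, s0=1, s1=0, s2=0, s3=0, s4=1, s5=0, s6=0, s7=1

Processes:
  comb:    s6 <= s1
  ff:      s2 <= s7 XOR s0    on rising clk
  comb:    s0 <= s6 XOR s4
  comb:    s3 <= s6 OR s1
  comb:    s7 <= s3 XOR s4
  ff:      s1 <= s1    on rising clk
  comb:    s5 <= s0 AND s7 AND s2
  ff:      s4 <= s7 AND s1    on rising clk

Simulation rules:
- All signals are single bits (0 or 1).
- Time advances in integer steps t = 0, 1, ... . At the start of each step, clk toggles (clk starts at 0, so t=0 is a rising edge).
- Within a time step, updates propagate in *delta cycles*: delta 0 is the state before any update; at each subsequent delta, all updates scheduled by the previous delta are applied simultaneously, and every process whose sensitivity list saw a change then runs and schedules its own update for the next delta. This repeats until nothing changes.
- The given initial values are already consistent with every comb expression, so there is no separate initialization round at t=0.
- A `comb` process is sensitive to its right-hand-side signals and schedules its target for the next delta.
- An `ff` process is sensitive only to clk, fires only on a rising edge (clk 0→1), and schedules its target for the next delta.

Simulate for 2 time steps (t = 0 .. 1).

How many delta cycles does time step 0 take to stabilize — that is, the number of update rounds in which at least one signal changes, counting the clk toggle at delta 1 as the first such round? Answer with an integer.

t0.Δ0 s5=0 s2=0 s3=0 s4=1 s1=0 s0=1 s7=1 s6=0 clk=0
t0.Δ1 s5=0 s2=0 s3=0 s4=1 s1=0 s0=1 s7=1 s6=0 clk=1
t0.Δ2 s5=0 s2=0 s3=0 s4=0 s1=0 s0=1 s7=1 s6=0 clk=1
t0.Δ3 s5=0 s2=0 s3=0 s4=0 s1=0 s0=0 s7=0 s6=0 clk=1
t1.Δ0 s5=0 s2=0 s3=0 s4=0 s1=0 s0=0 s7=0 s6=0 clk=1
t1.Δ1 s5=0 s2=0 s3=0 s4=0 s1=0 s0=0 s7=0 s6=0 clk=0

3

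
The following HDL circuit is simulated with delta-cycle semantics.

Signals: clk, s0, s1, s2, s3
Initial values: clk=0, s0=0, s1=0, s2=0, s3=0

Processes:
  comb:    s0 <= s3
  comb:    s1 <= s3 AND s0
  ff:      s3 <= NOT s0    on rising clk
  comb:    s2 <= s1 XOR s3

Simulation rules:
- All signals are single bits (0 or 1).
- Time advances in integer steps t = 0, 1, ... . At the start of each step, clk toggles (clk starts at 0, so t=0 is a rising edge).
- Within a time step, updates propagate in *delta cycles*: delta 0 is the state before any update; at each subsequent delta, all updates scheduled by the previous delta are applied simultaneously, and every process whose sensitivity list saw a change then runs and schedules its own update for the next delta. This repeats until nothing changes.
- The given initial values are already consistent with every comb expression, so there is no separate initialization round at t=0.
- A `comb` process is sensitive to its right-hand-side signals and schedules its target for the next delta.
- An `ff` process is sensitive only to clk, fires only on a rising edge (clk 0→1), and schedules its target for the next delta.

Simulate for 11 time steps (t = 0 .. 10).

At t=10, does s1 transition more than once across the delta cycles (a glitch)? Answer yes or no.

[bits: clk,s0,s3,s2,s1]
t=0: Δ0=00000 Δ1=10000 Δ2=10100 Δ3=11110 Δ4=11111 Δ5=11101 | 5Δ
t=1: Δ0=11101 Δ1=01101 | 1Δ
t=2: Δ0=01101 Δ1=11101 Δ2=11001 Δ3=10010 Δ4=10000 | 4Δ
t=3: Δ0=10000 Δ1=00000 | 1Δ
t=4: Δ0=00000 Δ1=10000 Δ2=10100 Δ3=11110 Δ4=11111 Δ5=11101 | 5Δ
t=5: Δ0=11101 Δ1=01101 | 1Δ
t=6: Δ0=01101 Δ1=11101 Δ2=11001 Δ3=10010 Δ4=10000 | 4Δ
t=7: Δ0=10000 Δ1=00000 | 1Δ
t=8: Δ0=00000 Δ1=10000 Δ2=10100 Δ3=11110 Δ4=11111 Δ5=11101 | 5Δ
t=9: Δ0=11101 Δ1=01101 | 1Δ
t=10: Δ0=01101 Δ1=11101 Δ2=11001 Δ3=10010 Δ4=10000 | 4Δ

no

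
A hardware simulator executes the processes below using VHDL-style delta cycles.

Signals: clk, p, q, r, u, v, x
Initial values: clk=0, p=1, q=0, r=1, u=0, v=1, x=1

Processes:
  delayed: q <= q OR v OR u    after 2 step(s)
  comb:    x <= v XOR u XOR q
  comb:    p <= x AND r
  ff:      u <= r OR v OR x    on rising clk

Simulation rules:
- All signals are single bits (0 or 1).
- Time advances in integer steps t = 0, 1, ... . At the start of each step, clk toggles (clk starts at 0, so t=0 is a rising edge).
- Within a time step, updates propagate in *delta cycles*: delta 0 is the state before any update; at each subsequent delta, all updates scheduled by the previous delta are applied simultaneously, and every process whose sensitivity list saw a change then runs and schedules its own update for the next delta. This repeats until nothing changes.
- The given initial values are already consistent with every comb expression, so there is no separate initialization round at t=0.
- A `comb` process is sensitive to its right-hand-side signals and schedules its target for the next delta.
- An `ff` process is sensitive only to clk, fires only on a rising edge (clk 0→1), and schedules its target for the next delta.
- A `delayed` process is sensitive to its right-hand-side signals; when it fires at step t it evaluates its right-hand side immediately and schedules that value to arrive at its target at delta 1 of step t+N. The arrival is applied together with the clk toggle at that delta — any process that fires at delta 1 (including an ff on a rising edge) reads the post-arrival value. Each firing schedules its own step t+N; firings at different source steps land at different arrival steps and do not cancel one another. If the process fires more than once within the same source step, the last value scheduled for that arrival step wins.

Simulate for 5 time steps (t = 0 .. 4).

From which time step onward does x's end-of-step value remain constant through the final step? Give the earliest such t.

[bits: clk,p,q,v,u,x,r]
t=0: Δ0=0101011 Δ1=1101011 Δ2=1101111 Δ3=1101101 Δ4=1001101 | 4Δ
t=1: Δ0=1001101 Δ1=0001101 | 1Δ
t=2: Δ0=0001101 Δ1=1011101 Δ2=1011111 Δ3=1111111 | 3Δ
t=3: Δ0=1111111 Δ1=0111111 | 1Δ
t=4: Δ0=0111111 Δ1=1111111 | 1Δ

2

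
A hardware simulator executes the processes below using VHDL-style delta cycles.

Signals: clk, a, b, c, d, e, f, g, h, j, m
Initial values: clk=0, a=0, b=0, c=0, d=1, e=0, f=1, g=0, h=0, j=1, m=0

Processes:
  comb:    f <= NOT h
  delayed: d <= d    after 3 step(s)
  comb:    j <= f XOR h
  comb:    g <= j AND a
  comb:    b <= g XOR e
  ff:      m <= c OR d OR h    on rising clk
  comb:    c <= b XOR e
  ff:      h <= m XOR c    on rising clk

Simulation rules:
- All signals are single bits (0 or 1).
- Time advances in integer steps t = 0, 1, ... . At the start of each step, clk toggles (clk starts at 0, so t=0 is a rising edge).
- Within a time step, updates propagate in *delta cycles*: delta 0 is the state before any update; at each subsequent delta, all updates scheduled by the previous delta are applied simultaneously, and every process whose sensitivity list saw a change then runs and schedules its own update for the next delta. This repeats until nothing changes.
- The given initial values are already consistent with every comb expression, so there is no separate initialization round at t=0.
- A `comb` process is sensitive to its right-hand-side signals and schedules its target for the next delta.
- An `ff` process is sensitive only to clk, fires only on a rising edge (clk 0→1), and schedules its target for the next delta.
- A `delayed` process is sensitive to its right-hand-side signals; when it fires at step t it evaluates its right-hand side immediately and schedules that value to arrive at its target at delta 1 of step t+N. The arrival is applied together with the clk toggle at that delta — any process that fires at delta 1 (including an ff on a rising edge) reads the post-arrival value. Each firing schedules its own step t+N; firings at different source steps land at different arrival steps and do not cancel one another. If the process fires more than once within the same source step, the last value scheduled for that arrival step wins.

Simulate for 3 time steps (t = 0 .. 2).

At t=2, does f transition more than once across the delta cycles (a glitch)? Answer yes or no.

no

[bits: h,a,b,clk,m,j,g,d,e,c,f]
t=0: Δ0=00000101001 Δ1=00010101001 Δ2=00011101001 | 2Δ
t=1: Δ0=00011101001 Δ1=00001101001 | 1Δ
t=2: Δ0=00001101001 Δ1=00011101001 Δ2=10011101001 Δ3=10011001000 Δ4=10011101000 | 4Δ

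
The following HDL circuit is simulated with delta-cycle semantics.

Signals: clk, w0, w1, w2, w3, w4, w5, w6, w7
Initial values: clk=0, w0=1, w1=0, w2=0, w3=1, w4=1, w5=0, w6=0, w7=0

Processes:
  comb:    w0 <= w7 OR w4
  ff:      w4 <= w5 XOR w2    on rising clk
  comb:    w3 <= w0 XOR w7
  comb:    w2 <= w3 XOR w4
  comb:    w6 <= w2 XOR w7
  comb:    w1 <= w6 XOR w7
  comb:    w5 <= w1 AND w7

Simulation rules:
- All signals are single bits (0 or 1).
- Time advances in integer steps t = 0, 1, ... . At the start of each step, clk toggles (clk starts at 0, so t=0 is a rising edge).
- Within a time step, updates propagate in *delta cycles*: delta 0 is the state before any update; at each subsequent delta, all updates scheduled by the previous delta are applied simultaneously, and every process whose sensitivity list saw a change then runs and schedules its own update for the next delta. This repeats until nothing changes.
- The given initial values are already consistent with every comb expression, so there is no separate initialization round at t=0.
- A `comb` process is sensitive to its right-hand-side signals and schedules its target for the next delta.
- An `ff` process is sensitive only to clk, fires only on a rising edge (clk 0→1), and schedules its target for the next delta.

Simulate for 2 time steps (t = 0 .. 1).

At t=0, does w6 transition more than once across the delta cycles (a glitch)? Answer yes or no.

yes

t0.Δ0 w6=0 w4=1 w0=1 w1=0 w2=0 clk=0 w7=0 w3=1 w5=0
t0.Δ1 w6=0 w4=1 w0=1 w1=0 w2=0 clk=1 w7=0 w3=1 w5=0
t0.Δ2 w6=0 w4=0 w0=1 w1=0 w2=0 clk=1 w7=0 w3=1 w5=0
t0.Δ3 w6=0 w4=0 w0=0 w1=0 w2=1 clk=1 w7=0 w3=1 w5=0
t0.Δ4 w6=1 w4=0 w0=0 w1=0 w2=1 clk=1 w7=0 w3=0 w5=0
t0.Δ5 w6=1 w4=0 w0=0 w1=1 w2=0 clk=1 w7=0 w3=0 w5=0
t0.Δ6 w6=0 w4=0 w0=0 w1=1 w2=0 clk=1 w7=0 w3=0 w5=0
t0.Δ7 w6=0 w4=0 w0=0 w1=0 w2=0 clk=1 w7=0 w3=0 w5=0
t1.Δ0 w6=0 w4=0 w0=0 w1=0 w2=0 clk=1 w7=0 w3=0 w5=0
t1.Δ1 w6=0 w4=0 w0=0 w1=0 w2=0 clk=0 w7=0 w3=0 w5=0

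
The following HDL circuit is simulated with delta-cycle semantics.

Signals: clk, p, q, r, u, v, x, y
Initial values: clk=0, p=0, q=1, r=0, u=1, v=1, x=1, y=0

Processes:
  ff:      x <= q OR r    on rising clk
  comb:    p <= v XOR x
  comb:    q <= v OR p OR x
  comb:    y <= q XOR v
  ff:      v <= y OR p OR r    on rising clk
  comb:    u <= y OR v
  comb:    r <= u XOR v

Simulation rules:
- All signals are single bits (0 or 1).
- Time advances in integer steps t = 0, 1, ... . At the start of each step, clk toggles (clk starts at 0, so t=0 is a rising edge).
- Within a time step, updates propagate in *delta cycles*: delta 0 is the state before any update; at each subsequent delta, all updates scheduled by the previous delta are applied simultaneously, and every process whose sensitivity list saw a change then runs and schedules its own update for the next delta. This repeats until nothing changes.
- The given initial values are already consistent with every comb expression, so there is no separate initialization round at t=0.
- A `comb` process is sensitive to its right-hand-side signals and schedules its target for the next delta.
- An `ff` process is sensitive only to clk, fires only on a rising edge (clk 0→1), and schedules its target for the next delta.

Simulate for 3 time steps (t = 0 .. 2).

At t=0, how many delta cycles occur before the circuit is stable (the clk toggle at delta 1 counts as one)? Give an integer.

5

[bits: r,u,q,p,v,x,clk,y]
t=0: Δ0=01101100 Δ1=01101110 Δ2=01100110 Δ3=10110111 Δ4=01110111 Δ5=11110111 | 5Δ
t=1: Δ0=11110111 Δ1=11110101 | 1Δ
t=2: Δ0=11110101 Δ1=11110111 Δ2=11111111 Δ3=01101110 | 3Δ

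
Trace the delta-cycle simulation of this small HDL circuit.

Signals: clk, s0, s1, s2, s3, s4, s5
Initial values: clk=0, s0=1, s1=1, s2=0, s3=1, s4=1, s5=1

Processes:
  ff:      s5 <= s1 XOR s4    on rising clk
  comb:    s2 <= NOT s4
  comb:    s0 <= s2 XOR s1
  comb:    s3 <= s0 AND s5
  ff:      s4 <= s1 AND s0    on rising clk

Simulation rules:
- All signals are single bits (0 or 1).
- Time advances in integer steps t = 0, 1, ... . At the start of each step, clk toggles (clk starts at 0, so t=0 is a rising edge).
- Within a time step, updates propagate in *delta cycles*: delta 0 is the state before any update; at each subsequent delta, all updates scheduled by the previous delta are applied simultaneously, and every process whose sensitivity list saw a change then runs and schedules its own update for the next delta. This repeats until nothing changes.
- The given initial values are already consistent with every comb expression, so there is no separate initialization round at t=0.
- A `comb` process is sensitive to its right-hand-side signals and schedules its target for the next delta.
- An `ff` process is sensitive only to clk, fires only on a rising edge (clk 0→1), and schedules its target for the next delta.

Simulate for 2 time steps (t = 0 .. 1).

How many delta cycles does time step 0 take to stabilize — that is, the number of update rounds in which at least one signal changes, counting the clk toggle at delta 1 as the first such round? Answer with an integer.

3

t=0 Δ0: s4=1 s5=1 s3=1 s0=1 s2=0 s1=1 clk=0
  Δ1: clk:0→1
  Δ2: s5:1→0
  Δ3: s3:1→0
  (3Δ to stable)
t=1 Δ0: s4=1 s5=0 s3=0 s0=1 s2=0 s1=1 clk=1
  Δ1: clk:1→0
  (1Δ to stable)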